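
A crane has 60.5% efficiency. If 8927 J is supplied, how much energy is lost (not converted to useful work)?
W_lost = W_in(1 − η) = 8927·(1 − 0.605) = 3526 J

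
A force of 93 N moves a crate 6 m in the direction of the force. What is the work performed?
W = F·d = (93)(6) = 558.0 J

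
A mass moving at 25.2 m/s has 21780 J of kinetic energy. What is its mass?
m = 2·KE/v² = 2·21780/(25.2)² = 68.59 kg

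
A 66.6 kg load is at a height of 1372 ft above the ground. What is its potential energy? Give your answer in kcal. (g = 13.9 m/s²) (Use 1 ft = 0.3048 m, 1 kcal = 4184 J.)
Convert to SI: m = 66.6 kg, h = 418.186 m
PE = mgh = (66.6)(13.9)(418.186) = 387131 J = 92.53 kcal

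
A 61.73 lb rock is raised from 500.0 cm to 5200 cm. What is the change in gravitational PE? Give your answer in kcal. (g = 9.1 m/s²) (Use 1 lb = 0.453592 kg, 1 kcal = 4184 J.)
Convert to SI: m = 28.0002 kg, Δh = 47.0 m
ΔPE = mgΔh = (28.0002)(9.1)(47.0) = 11975.7 J = 2.862 kcal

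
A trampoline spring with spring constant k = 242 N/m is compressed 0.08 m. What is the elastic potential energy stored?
PE = ½kx² = ½(242)(0.08)² = 0.7744 J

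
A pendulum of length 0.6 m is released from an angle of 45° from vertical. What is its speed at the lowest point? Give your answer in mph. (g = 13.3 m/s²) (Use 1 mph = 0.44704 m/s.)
h = L(1 − cosθ) = 0.6(1 − cos45°) = 0.175736 m
v = √(2gh) = √(2·13.3·0.175736) = 2.16208 m/s = 4.836 mph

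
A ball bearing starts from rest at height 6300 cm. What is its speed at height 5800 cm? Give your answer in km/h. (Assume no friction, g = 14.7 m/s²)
Convert to SI: h₁−h₂ = 5.0 m
mgh₁ = mgh₂ + ½mv² ⇒ v = √(2g(h₁−h₂)) = √(2·14.7·5.0) = 12.1244 m/s = 43.65 km/h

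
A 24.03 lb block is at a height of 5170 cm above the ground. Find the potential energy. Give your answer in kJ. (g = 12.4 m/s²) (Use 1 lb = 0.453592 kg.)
Convert to SI: m = 10.8998 kg, h = 51.7 m
PE = mgh = (10.8998)(12.4)(51.7) = 6987.65 J = 6.988 kJ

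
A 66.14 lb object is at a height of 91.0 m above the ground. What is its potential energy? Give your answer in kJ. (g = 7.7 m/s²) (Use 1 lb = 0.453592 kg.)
Convert to SI: m = 30.0006 kg, h = 91.0 m
PE = mgh = (30.0006)(7.7)(91.0) = 21021.4 J = 21.02 kJ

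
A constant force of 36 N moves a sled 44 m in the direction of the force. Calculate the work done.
W = F·d = (36)(44) = 1584 J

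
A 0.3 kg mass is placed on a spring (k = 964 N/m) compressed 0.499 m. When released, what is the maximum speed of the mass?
½kx² = ½mv² ⇒ v = x√(k/m) = (0.499)√(964/0.3) = 28.29 m/s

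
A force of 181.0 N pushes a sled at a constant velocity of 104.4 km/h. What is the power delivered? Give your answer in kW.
Convert to SI: F = 181.0 N, v = 29.0 m/s
P = Fv = (181.0)(29.0) = 5249.0 W = 5.249 kW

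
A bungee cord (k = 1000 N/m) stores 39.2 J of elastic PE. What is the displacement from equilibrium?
x = √(2·PE/k) = √(2·39.2/1000) = 0.28 m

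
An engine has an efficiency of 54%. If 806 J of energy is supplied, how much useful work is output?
W_out = η·W_in = 0.54·806 = 435.24 J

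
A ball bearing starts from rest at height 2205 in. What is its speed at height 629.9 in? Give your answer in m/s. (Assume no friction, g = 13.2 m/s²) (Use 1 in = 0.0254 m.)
Convert to SI: h₁−h₂ = 40.0075 m
mgh₁ = mgh₂ + ½mv² ⇒ v = √(2g(h₁−h₂)) = √(2·13.2·40.0075) = 32.5 m/s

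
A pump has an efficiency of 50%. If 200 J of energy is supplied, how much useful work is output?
W_out = η·W_in = 0.5·200 = 100.0 J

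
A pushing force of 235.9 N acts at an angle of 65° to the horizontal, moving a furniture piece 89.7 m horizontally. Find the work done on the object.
W = F·d·cosθ = (235.9)(89.7)cos(65°) = 8943 J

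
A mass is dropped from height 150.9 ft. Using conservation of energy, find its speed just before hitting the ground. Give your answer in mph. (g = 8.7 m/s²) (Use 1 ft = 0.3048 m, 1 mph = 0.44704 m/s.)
Convert to SI: h = 45.9943 m
mgh = ½mv² ⇒ v = √(2gh) = √(2·8.7·45.9943) = 28.2896 m/s = 63.28 mph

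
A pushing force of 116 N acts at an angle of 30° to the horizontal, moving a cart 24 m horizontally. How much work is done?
W = F·d·cosθ = (116)(24)cos(30°) = 2411 J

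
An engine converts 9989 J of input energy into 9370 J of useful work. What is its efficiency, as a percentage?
η = W_out/W_in = 9370/9989 = 93.8%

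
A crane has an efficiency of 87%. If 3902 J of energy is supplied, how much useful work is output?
W_out = η·W_in = 0.87·3902 = 3394.74 J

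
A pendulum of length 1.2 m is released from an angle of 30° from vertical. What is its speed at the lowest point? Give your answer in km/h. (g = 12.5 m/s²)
h = L(1 − cosθ) = 1.2(1 − cos30°) = 0.16077 m
v = √(2gh) = √(2·12.5·0.16077) = 2.0048 m/s = 7.217 km/h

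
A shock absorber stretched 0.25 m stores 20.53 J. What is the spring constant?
k = 2·PE/x² = 2·20.53/(0.25)² = 657.0 N/m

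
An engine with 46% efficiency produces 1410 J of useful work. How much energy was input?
W_in = W_out/η = 1410/0.46 = 3065 J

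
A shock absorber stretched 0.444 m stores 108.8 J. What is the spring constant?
k = 2·PE/x² = 2·108.8/(0.444)² = 1104 N/m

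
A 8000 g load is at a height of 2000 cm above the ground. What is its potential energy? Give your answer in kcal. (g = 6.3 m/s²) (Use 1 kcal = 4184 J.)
Convert to SI: m = 8.0 kg, h = 20.0 m
PE = mgh = (8.0)(6.3)(20.0) = 1008.0 J = 0.2409 kcal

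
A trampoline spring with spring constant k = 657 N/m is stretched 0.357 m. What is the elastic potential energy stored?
PE = ½kx² = ½(657)(0.357)² = 41.87 J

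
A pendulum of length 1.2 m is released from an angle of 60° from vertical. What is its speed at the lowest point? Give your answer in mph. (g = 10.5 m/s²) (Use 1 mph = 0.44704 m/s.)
h = L(1 − cosθ) = 1.2(1 − cos60°) = 0.6 m
v = √(2gh) = √(2·10.5·0.6) = 3.54965 m/s = 7.94 mph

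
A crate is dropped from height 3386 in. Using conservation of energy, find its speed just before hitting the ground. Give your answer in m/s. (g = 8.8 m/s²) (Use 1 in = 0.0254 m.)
Convert to SI: h = 86.0044 m
mgh = ½mv² ⇒ v = √(2gh) = √(2·8.8·86.0044) = 38.91 m/s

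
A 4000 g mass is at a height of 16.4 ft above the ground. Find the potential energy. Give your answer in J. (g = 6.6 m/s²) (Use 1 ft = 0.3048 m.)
Convert to SI: m = 4.0 kg, h = 4.99872 m
PE = mgh = (4.0)(6.6)(4.99872) = 132.0 J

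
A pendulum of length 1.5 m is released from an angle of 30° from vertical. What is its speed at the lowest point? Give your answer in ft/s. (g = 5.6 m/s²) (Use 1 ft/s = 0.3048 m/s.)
h = L(1 − cosθ) = 1.5(1 − cos30°) = 0.200962 m
v = √(2gh) = √(2·5.6·0.200962) = 1.50026 m/s = 4.922 ft/s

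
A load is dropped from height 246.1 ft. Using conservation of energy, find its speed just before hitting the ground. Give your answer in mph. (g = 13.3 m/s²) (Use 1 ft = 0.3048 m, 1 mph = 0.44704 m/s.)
Convert to SI: h = 75.0113 m
mgh = ½mv² ⇒ v = √(2gh) = √(2·13.3·75.0113) = 44.6688 m/s = 99.92 mph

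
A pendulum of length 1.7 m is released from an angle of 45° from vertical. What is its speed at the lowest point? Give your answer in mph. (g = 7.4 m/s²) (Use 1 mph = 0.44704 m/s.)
h = L(1 − cosθ) = 1.7(1 − cos45°) = 0.497918 m
v = √(2gh) = √(2·7.4·0.497918) = 2.71463 m/s = 6.072 mph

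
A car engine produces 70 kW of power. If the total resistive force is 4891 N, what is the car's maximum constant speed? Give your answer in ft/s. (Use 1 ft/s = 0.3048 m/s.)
P = Fv ⇒ v = P/F = 70000 W/4891.0 N = 14.312 m/s = 46.96 ft/s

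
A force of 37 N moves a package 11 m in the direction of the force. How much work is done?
W = F·d = (37)(11) = 407.0 J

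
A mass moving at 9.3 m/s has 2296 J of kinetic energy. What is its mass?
m = 2·KE/v² = 2·2296/(9.3)² = 53.09 kg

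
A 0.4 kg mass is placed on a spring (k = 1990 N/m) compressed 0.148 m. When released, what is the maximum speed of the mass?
½kx² = ½mv² ⇒ v = x√(k/m) = (0.148)√(1990/0.4) = 10.44 m/s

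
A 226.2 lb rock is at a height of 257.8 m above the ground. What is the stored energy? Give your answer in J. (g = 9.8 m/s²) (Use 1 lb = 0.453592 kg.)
Convert to SI: m = 102.603 kg, h = 257.8 m
PE = mgh = (102.603)(9.8)(257.8) = 259200 J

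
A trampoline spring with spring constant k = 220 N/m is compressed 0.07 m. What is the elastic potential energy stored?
PE = ½kx² = ½(220)(0.07)² = 0.539 J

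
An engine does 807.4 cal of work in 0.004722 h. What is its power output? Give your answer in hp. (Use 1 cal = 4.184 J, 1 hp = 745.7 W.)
Convert to SI: W = 3378.16 J, t = 16.9992 s
P = W/t = 3378.16/16.9992 = 198.725 W = 0.2665 hp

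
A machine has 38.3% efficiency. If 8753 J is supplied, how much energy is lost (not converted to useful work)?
W_lost = W_in(1 − η) = 8753·(1 − 0.383) = 5401 J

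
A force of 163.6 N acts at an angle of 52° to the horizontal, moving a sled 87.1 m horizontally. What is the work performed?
W = F·d·cosθ = (163.6)(87.1)cos(52°) = 8773 J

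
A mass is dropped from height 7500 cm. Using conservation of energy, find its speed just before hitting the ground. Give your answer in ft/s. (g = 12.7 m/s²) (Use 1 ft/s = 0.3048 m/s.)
Convert to SI: h = 75.0 m
mgh = ½mv² ⇒ v = √(2gh) = √(2·12.7·75.0) = 43.6463 m/s = 143.2 ft/s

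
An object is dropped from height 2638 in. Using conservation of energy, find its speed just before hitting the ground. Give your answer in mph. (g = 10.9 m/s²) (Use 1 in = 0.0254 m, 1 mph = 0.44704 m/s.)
Convert to SI: h = 67.0052 m
mgh = ½mv² ⇒ v = √(2gh) = √(2·10.9·67.0052) = 38.2193 m/s = 85.49 mph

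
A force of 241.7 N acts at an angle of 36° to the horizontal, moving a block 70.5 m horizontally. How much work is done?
W = F·d·cosθ = (241.7)(70.5)cos(36°) = 13790 J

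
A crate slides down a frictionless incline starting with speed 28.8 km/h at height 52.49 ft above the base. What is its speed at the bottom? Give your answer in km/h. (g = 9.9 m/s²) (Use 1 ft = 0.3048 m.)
Convert to SI: v₀ = 8.0 m/s, h = 15.999 m
½mv₀² + mgh = ½mv² ⇒ v = √(v₀² + 2gh) = √(8.0² + 2·9.9·15.999) = 19.5136 m/s = 70.25 km/h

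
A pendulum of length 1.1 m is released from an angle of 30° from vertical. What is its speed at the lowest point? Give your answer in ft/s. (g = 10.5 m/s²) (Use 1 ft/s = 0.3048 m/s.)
h = L(1 − cosθ) = 1.1(1 − cos30°) = 0.147372 m
v = √(2gh) = √(2·10.5·0.147372) = 1.75921 m/s = 5.772 ft/s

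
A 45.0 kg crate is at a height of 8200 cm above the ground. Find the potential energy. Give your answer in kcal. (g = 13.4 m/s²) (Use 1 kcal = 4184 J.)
Convert to SI: m = 45.0 kg, h = 82.0 m
PE = mgh = (45.0)(13.4)(82.0) = 49446.0 J = 11.82 kcal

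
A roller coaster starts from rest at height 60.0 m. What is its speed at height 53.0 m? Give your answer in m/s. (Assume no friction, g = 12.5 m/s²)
mgh₁ = mgh₂ + ½mv² ⇒ v = √(2g(h₁−h₂)) = √(2·12.5·7.0) = 13.23 m/s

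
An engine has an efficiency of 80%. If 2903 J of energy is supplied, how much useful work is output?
W_out = η·W_in = 0.8·2903 = 2322.4 J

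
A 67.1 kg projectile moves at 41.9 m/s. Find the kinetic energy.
KE = ½mv² = ½(67.1)(41.9)² = 58900 J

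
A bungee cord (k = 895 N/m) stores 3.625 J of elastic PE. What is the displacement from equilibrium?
x = √(2·PE/k) = √(2·3.625/895) = 0.09 m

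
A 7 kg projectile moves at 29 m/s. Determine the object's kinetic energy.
KE = ½mv² = ½(7)(29)² = 2943.5 J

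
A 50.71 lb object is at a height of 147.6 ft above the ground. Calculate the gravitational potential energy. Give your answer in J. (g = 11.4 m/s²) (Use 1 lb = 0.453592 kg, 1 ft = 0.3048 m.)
Convert to SI: m = 23.0017 kg, h = 44.9885 m
PE = mgh = (23.0017)(11.4)(44.9885) = 11800 J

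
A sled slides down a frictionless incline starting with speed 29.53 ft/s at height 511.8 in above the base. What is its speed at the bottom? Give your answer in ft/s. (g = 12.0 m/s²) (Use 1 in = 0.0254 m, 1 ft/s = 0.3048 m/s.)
Convert to SI: v₀ = 9.00074 m/s, h = 12.9997 m
½mv₀² + mgh = ½mv² ⇒ v = √(v₀² + 2gh) = √(9.00074² + 2·12.0·12.9997) = 19.8244 m/s = 65.04 ft/s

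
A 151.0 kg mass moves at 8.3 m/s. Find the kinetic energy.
KE = ½mv² = ½(151.0)(8.3)² = 5201 J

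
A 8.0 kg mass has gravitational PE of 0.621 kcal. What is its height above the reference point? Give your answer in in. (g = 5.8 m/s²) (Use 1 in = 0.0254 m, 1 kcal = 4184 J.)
Convert to SI: m = 8.0 kg, PE = 2598.26 J
h = PE/(mg) = 2598.26/(8.0·5.8) = 55.9971 m = 2205 in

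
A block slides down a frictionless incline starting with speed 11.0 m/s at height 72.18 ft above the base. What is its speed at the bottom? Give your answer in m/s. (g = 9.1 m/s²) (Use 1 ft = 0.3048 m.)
Convert to SI: v₀ = 11.0 m/s, h = 22.0005 m
½mv₀² + mgh = ½mv² ⇒ v = √(v₀² + 2gh) = √(11.0² + 2·9.1·22.0005) = 22.83 m/s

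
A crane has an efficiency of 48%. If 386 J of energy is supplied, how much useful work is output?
W_out = η·W_in = 0.48·386 = 185.28 J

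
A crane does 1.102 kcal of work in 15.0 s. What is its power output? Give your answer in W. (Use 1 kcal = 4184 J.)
Convert to SI: W = 4610.77 J, t = 15.0 s
P = W/t = 4610.77/15.0 = 307.4 W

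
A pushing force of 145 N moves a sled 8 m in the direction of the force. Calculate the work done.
W = F·d = (145)(8) = 1160 J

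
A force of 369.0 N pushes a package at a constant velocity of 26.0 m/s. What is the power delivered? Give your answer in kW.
P = Fv = (369.0)(26.0) = 9594.0 W = 9.594 kW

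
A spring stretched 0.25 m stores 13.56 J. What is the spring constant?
k = 2·PE/x² = 2·13.56/(0.25)² = 433.9 N/m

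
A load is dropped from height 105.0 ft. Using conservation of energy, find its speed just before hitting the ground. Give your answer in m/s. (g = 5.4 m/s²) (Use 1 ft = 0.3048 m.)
Convert to SI: h = 32.004 m
mgh = ½mv² ⇒ v = √(2gh) = √(2·5.4·32.004) = 18.59 m/s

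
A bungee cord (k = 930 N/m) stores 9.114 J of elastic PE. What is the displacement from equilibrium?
x = √(2·PE/k) = √(2·9.114/930) = 0.14 m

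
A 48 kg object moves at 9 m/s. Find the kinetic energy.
KE = ½mv² = ½(48)(9)² = 1944.0 J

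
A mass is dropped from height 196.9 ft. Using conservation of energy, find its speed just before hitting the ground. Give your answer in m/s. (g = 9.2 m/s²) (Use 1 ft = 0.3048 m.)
Convert to SI: h = 60.0151 m
mgh = ½mv² ⇒ v = √(2gh) = √(2·9.2·60.0151) = 33.23 m/s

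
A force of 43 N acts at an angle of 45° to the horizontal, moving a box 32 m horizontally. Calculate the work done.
W = F·d·cosθ = (43)(32)cos(45°) = 973.0 J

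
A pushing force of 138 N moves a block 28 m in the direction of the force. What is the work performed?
W = F·d = (138)(28) = 3864 J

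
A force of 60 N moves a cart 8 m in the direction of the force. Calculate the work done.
W = F·d = (60)(8) = 480.0 J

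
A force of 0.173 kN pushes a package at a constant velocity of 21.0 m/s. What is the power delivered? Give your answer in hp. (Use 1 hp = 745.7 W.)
Convert to SI: F = 173.0 N, v = 21.0 m/s
P = Fv = (173.0)(21.0) = 3633.0 W = 4.872 hp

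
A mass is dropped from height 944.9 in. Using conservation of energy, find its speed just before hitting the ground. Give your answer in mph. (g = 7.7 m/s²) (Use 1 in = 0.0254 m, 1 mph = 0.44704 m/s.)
Convert to SI: h = 24.0005 m
mgh = ½mv² ⇒ v = √(2gh) = √(2·7.7·24.0005) = 19.2252 m/s = 43.01 mph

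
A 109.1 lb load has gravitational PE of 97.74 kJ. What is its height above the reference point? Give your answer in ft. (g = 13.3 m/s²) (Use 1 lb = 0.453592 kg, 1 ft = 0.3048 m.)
Convert to SI: m = 49.4869 kg, PE = 97740.0 J
h = PE/(mg) = 97740.0/(49.4869·13.3) = 148.501 m = 487.2 ft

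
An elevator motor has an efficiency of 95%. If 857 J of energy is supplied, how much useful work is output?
W_out = η·W_in = 0.95·857 = 814.15 J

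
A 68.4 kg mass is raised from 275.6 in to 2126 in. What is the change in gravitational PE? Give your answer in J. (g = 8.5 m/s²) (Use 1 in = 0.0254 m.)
Convert to SI: m = 68.4 kg, Δh = 47.0002 m
ΔPE = mgΔh = (68.4)(8.5)(47.0002) = 27330 J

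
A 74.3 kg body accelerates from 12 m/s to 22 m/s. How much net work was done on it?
W = ΔKE = ½m(v₂² − v₁²) = ½(74.3)(22² − 12²) = 12631.0 J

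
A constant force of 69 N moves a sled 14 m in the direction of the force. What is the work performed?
W = F·d = (69)(14) = 966.0 J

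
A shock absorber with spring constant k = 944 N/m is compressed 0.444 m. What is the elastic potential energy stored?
PE = ½kx² = ½(944)(0.444)² = 93.05 J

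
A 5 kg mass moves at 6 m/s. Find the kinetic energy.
KE = ½mv² = ½(5)(6)² = 90.0 J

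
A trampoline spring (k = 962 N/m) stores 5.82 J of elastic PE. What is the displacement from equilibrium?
x = √(2·PE/k) = √(2·5.82/962) = 0.11 m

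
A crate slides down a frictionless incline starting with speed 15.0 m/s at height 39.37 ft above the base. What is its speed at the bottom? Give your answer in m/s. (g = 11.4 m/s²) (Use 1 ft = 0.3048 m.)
Convert to SI: v₀ = 15.0 m/s, h = 12.0 m
½mv₀² + mgh = ½mv² ⇒ v = √(v₀² + 2gh) = √(15.0² + 2·11.4·12.0) = 22.33 m/s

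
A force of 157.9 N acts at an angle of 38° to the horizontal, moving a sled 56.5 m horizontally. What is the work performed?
W = F·d·cosθ = (157.9)(56.5)cos(38°) = 7030 J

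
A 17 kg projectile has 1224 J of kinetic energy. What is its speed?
v = √(2·KE/m) = √(2·1224/17) = 12.0 m/s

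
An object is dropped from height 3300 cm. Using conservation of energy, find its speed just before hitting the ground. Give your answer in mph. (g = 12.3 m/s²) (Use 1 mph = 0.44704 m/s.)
Convert to SI: h = 33.0 m
mgh = ½mv² ⇒ v = √(2gh) = √(2·12.3·33.0) = 28.4921 m/s = 63.74 mph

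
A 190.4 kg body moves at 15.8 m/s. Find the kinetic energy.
KE = ½mv² = ½(190.4)(15.8)² = 23770 J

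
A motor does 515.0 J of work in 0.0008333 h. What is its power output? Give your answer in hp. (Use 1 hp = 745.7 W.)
Convert to SI: W = 515.0 J, t = 2.99988 s
P = W/t = 515.0/2.99988 = 171.674 W = 0.2302 hp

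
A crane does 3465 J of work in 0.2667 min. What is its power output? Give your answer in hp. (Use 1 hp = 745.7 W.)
Convert to SI: W = 3465.0 J, t = 16.002 s
P = W/t = 3465.0/16.002 = 216.535 W = 0.2904 hp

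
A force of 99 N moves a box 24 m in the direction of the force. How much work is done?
W = F·d = (99)(24) = 2376 J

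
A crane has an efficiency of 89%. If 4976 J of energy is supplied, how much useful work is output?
W_out = η·W_in = 0.89·4976 = 4428.64 J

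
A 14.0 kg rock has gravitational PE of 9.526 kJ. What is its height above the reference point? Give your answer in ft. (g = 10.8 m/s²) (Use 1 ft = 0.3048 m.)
Convert to SI: m = 14.0 kg, PE = 9526.0 J
h = PE/(mg) = 9526.0/(14.0·10.8) = 63.0026 m = 206.7 ft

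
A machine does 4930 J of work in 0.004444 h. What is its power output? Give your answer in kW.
Convert to SI: W = 4930.0 J, t = 15.9984 s
P = W/t = 4930.0/15.9984 = 308.156 W = 0.3082 kW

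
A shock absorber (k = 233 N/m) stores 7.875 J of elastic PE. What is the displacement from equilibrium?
x = √(2·PE/k) = √(2·7.875/233) = 0.26 m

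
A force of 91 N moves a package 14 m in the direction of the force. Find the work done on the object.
W = F·d = (91)(14) = 1274 J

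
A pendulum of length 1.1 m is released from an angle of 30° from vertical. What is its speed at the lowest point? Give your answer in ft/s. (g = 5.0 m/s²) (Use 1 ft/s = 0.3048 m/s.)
h = L(1 − cosθ) = 1.1(1 − cos30°) = 0.147372 m
v = √(2gh) = √(2·5.0·0.147372) = 1.21397 m/s = 3.983 ft/s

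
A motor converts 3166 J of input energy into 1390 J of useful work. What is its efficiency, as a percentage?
η = W_out/W_in = 1390/3166 = 43.9%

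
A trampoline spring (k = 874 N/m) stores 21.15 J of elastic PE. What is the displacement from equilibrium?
x = √(2·PE/k) = √(2·21.15/874) = 0.22 m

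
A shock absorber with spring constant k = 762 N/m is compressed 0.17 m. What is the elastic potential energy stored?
PE = ½kx² = ½(762)(0.17)² = 11.01 J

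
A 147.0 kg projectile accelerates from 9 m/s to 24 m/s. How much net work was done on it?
W = ΔKE = ½m(v₂² − v₁²) = ½(147.0)(24² − 9²) = 36382.5 J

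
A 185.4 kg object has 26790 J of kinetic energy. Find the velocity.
v = √(2·KE/m) = √(2·26790/185.4) = 17.0 m/s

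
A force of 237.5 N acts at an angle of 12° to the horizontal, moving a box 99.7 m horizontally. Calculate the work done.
W = F·d·cosθ = (237.5)(99.7)cos(12°) = 23160 J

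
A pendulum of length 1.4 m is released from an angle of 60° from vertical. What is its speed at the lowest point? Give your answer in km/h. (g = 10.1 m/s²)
h = L(1 − cosθ) = 1.4(1 − cos60°) = 0.7 m
v = √(2gh) = √(2·10.1·0.7) = 3.76032 m/s = 13.54 km/h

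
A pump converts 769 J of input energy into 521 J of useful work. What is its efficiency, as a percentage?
η = W_out/W_in = 521/769 = 67.75%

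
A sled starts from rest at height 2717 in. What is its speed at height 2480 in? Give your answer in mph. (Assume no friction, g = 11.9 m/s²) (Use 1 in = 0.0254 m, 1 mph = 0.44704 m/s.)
Convert to SI: h₁−h₂ = 6.0198 m
mgh₁ = mgh₂ + ½mv² ⇒ v = √(2g(h₁−h₂)) = √(2·11.9·6.0198) = 11.9696 m/s = 26.78 mph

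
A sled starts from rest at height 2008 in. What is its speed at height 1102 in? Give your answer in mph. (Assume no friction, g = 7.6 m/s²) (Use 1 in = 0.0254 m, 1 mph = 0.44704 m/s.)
Convert to SI: h₁−h₂ = 23.0124 m
mgh₁ = mgh₂ + ½mv² ⇒ v = √(2g(h₁−h₂)) = √(2·7.6·23.0124) = 18.7026 m/s = 41.84 mph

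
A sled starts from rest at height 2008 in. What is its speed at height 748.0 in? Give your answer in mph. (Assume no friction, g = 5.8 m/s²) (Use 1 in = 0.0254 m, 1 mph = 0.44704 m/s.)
Convert to SI: h₁−h₂ = 32.004 m
mgh₁ = mgh₂ + ½mv² ⇒ v = √(2g(h₁−h₂)) = √(2·5.8·32.004) = 19.2678 m/s = 43.1 mph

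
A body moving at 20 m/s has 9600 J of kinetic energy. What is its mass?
m = 2·KE/v² = 2·9600/(20)² = 48.0 kg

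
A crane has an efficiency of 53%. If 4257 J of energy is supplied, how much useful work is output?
W_out = η·W_in = 0.53·4257 = 2256.21 J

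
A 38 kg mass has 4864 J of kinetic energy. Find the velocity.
v = √(2·KE/m) = √(2·4864/38) = 16.0 m/s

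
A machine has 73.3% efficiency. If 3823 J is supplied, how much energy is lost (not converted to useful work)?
W_lost = W_in(1 − η) = 3823·(1 − 0.733) = 1021 J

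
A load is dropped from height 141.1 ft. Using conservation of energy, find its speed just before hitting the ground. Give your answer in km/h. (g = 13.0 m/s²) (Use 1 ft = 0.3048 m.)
Convert to SI: h = 43.0073 m
mgh = ½mv² ⇒ v = √(2gh) = √(2·13.0·43.0073) = 33.4393 m/s = 120.4 km/h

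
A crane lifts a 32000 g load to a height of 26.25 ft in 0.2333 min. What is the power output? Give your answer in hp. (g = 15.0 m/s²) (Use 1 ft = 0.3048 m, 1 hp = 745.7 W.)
Convert to SI: m = 32.0 kg, h = 8.001 m, t = 13.998 s
P = mgh/t = (32.0)(15.0)(8.001)/13.998 = 274.359 W = 0.3679 hp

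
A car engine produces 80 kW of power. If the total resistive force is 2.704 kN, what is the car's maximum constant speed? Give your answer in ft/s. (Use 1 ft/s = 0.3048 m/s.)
Convert to SI: F = 2704.0 N
P = Fv ⇒ v = P/F = 80000 W/2704.0 N = 29.5858 m/s = 97.07 ft/s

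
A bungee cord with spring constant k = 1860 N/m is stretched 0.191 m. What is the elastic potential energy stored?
PE = ½kx² = ½(1860)(0.191)² = 33.93 J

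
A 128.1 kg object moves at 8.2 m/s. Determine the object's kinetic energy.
KE = ½mv² = ½(128.1)(8.2)² = 4307 J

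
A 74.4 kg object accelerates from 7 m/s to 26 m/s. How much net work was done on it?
W = ΔKE = ½m(v₂² − v₁²) = ½(74.4)(26² − 7²) = 23324.4 J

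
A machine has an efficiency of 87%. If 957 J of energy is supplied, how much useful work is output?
W_out = η·W_in = 0.87·957 = 832.59 J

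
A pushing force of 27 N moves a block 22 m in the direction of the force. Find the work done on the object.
W = F·d = (27)(22) = 594.0 J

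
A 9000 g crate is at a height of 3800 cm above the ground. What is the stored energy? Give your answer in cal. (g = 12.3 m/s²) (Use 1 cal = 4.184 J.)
Convert to SI: m = 9.0 kg, h = 38.0 m
PE = mgh = (9.0)(12.3)(38.0) = 4206.6 J = 1005 cal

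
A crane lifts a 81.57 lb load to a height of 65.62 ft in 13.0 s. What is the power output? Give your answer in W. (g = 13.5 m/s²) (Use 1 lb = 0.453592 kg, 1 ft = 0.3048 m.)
Convert to SI: m = 36.9995 kg, h = 20.001 m, t = 13.0 s
P = mgh/t = (36.9995)(13.5)(20.001)/13.0 = 768.5 W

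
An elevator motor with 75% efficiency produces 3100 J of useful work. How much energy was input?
W_in = W_out/η = 3100/0.75 = 4133 J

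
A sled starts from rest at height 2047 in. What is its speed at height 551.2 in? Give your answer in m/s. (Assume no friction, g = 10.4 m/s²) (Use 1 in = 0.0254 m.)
Convert to SI: h₁−h₂ = 37.9933 m
mgh₁ = mgh₂ + ½mv² ⇒ v = √(2g(h₁−h₂)) = √(2·10.4·37.9933) = 28.11 m/s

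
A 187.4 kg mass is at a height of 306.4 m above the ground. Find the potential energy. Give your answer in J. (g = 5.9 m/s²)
PE = mgh = (187.4)(5.9)(306.4) = 338800 J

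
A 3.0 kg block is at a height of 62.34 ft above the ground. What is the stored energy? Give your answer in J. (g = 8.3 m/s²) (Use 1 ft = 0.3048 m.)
Convert to SI: m = 3.0 kg, h = 19.0012 m
PE = mgh = (3.0)(8.3)(19.0012) = 473.1 J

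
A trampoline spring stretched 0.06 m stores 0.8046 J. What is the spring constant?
k = 2·PE/x² = 2·0.8046/(0.06)² = 447.0 N/m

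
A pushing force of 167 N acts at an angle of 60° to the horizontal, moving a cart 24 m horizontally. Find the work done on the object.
W = F·d·cosθ = (167)(24)cos(60°) = 2004 J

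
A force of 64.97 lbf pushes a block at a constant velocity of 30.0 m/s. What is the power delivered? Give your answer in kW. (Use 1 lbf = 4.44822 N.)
Convert to SI: F = 289.001 N, v = 30.0 m/s
P = Fv = (289.001)(30.0) = 8670.03 W = 8.67 kW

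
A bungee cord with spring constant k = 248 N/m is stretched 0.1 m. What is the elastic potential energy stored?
PE = ½kx² = ½(248)(0.1)² = 1.24 J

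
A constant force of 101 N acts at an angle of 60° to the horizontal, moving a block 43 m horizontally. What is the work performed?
W = F·d·cosθ = (101)(43)cos(60°) = 2172 J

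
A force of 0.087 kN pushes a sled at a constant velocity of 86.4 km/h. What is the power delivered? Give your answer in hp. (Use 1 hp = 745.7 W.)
Convert to SI: F = 87.0 N, v = 24.0 m/s
P = Fv = (87.0)(24.0) = 2088.0 W = 2.8 hp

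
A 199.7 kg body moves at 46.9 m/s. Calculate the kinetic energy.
KE = ½mv² = ½(199.7)(46.9)² = 219600 J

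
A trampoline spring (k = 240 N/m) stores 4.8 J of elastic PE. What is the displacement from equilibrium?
x = √(2·PE/k) = √(2·4.8/240) = 0.2 m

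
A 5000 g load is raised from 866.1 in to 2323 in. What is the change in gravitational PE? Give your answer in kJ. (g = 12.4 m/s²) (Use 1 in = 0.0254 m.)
Convert to SI: m = 5.0 kg, Δh = 37.0053 m
ΔPE = mgΔh = (5.0)(12.4)(37.0053) = 2294.33 J = 2.294 kJ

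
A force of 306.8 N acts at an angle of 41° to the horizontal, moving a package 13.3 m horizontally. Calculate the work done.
W = F·d·cosθ = (306.8)(13.3)cos(41°) = 3080 J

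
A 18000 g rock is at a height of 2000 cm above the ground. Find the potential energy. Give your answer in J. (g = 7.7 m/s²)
Convert to SI: m = 18.0 kg, h = 20.0 m
PE = mgh = (18.0)(7.7)(20.0) = 2772 J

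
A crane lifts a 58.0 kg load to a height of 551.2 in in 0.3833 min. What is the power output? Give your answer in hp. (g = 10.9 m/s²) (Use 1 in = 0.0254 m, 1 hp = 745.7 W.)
Convert to SI: m = 58.0 kg, h = 14.0005 m, t = 22.998 s
P = mgh/t = (58.0)(10.9)(14.0005)/22.998 = 384.864 W = 0.5161 hp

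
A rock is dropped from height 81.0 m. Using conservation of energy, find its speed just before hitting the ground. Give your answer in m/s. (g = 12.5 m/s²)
mgh = ½mv² ⇒ v = √(2gh) = √(2·12.5·81.0) = 45.0 m/s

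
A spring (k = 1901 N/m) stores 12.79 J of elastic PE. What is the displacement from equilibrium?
x = √(2·PE/k) = √(2·12.79/1901) = 0.116 m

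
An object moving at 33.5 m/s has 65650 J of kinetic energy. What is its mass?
m = 2·KE/v² = 2·65650/(33.5)² = 117.0 kg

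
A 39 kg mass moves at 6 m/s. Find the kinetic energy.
KE = ½mv² = ½(39)(6)² = 702.0 J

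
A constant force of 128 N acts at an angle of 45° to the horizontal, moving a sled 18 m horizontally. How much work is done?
W = F·d·cosθ = (128)(18)cos(45°) = 1629 J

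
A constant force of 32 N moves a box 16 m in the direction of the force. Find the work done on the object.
W = F·d = (32)(16) = 512.0 J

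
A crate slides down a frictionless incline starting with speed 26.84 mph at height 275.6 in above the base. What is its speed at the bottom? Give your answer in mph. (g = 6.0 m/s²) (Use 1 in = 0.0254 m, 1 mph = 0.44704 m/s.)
Convert to SI: v₀ = 11.9986 m/s, h = 7.00024 m
½mv₀² + mgh = ½mv² ⇒ v = √(v₀² + 2gh) = √(11.9986² + 2·6.0·7.00024) = 15.0986 m/s = 33.77 mph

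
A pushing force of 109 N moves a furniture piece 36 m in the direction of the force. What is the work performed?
W = F·d = (109)(36) = 3924 J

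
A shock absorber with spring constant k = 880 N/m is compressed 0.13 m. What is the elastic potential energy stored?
PE = ½kx² = ½(880)(0.13)² = 7.436 J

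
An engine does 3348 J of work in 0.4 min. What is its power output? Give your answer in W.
Convert to SI: W = 3348.0 J, t = 24.0 s
P = W/t = 3348.0/24.0 = 139.5 W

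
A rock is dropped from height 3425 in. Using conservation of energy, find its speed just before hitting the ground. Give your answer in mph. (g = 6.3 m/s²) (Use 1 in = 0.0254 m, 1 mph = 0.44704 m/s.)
Convert to SI: h = 86.995 m
mgh = ½mv² ⇒ v = √(2gh) = √(2·6.3·86.995) = 33.108 m/s = 74.06 mph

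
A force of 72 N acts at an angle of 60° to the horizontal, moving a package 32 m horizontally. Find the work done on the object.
W = F·d·cosθ = (72)(32)cos(60°) = 1152 J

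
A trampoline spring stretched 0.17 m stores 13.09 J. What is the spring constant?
k = 2·PE/x² = 2·13.09/(0.17)² = 905.9 N/m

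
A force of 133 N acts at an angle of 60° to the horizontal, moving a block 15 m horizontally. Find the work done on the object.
W = F·d·cosθ = (133)(15)cos(60°) = 997.5 J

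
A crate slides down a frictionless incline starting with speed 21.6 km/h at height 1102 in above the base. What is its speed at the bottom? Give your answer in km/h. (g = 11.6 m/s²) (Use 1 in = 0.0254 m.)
Convert to SI: v₀ = 6.0 m/s, h = 27.9908 m
½mv₀² + mgh = ½mv² ⇒ v = √(v₀² + 2gh) = √(6.0² + 2·11.6·27.9908) = 26.1799 m/s = 94.25 km/h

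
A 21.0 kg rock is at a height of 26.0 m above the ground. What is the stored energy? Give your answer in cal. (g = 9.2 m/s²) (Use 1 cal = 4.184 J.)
PE = mgh = (21.0)(9.2)(26.0) = 5023.2 J = 1201 cal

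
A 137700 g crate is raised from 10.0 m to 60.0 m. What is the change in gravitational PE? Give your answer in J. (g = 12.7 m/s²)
Convert to SI: m = 137.7 kg, Δh = 50.0 m
ΔPE = mgΔh = (137.7)(12.7)(50.0) = 87440 J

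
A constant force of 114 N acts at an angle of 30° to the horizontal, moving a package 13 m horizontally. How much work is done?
W = F·d·cosθ = (114)(13)cos(30°) = 1283 J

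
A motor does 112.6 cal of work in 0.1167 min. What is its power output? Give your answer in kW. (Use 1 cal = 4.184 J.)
Convert to SI: W = 471.118 J, t = 7.002 s
P = W/t = 471.118/7.002 = 67.2834 W = 0.06728 kW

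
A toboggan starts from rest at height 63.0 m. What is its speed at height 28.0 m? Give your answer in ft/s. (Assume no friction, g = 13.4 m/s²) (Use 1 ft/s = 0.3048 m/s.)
mgh₁ = mgh₂ + ½mv² ⇒ v = √(2g(h₁−h₂)) = √(2·13.4·35.0) = 30.6268 m/s = 100.5 ft/s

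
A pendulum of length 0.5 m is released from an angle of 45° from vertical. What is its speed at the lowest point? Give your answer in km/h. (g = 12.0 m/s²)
h = L(1 − cosθ) = 0.5(1 − cos45°) = 0.146447 m
v = √(2gh) = √(2·12.0·0.146447) = 1.87476 m/s = 6.749 km/h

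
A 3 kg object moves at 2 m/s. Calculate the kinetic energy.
KE = ½mv² = ½(3)(2)² = 6.0 J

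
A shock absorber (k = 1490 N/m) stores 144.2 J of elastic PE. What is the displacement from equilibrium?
x = √(2·PE/k) = √(2·144.2/1490) = 0.44 m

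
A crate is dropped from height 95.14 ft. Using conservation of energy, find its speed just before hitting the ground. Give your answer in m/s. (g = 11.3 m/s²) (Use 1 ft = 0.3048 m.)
Convert to SI: h = 28.9987 m
mgh = ½mv² ⇒ v = √(2gh) = √(2·11.3·28.9987) = 25.6 m/s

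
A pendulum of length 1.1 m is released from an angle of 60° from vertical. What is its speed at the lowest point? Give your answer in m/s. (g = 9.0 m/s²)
h = L(1 − cosθ) = 1.1(1 − cos60°) = 0.55 m
v = √(2gh) = √(2·9.0·0.55) = 3.146 m/s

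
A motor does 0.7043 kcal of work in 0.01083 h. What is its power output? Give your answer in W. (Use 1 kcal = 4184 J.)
Convert to SI: W = 2946.79 J, t = 38.988 s
P = W/t = 2946.79/38.988 = 75.58 W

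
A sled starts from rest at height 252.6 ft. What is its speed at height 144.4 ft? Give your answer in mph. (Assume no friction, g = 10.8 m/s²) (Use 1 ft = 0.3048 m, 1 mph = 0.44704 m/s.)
Convert to SI: h₁−h₂ = 32.9794 m
mgh₁ = mgh₂ + ½mv² ⇒ v = √(2g(h₁−h₂)) = √(2·10.8·32.9794) = 26.69 m/s = 59.7 mph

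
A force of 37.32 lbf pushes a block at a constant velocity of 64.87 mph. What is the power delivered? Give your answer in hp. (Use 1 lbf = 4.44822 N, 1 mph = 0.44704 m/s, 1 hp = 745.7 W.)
Convert to SI: F = 166.008 N, v = 28.9995 m/s
P = Fv = (166.008)(28.9995) = 4814.13 W = 6.456 hp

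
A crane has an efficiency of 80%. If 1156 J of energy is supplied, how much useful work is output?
W_out = η·W_in = 0.8·1156 = 924.8 J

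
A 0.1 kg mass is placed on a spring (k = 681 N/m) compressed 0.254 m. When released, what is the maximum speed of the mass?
½kx² = ½mv² ⇒ v = x√(k/m) = (0.254)√(681/0.1) = 20.96 m/s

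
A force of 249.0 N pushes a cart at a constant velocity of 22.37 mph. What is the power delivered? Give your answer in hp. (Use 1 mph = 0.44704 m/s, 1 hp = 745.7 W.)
Convert to SI: F = 249.0 N, v = 10.0003 m/s
P = Fv = (249.0)(10.0003) = 2490.07 W = 3.339 hp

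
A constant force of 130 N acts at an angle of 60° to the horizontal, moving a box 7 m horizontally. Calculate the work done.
W = F·d·cosθ = (130)(7)cos(60°) = 455.0 J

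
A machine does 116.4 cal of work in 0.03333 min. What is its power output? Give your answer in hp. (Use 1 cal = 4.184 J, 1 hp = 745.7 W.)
Convert to SI: W = 487.018 J, t = 1.9998 s
P = W/t = 487.018/1.9998 = 243.533 W = 0.3266 hp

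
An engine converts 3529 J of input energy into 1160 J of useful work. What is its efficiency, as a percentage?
η = W_out/W_in = 1160/3529 = 32.87%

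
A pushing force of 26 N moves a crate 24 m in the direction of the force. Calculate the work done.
W = F·d = (26)(24) = 624.0 J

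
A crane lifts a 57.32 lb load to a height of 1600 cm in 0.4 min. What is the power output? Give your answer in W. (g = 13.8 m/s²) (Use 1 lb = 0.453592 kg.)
Convert to SI: m = 25.9999 kg, h = 16.0 m, t = 24.0 s
P = mgh/t = (25.9999)(13.8)(16.0)/24.0 = 239.2 W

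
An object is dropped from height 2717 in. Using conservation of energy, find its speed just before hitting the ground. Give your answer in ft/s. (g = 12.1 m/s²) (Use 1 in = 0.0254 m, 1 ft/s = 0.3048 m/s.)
Convert to SI: h = 69.0118 m
mgh = ½mv² ⇒ v = √(2gh) = √(2·12.1·69.0118) = 40.8667 m/s = 134.1 ft/s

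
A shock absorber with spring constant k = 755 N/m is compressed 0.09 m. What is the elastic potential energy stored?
PE = ½kx² = ½(755)(0.09)² = 3.058 J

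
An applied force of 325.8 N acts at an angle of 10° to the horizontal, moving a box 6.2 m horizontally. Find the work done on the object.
W = F·d·cosθ = (325.8)(6.2)cos(10°) = 1989 J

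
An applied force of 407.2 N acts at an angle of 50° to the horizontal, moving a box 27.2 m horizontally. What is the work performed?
W = F·d·cosθ = (407.2)(27.2)cos(50°) = 7119 J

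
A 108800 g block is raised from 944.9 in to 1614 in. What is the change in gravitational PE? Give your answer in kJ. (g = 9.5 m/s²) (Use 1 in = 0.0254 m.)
Convert to SI: m = 108.8 kg, Δh = 16.9951 m
ΔPE = mgΔh = (108.8)(9.5)(16.9951) = 17566.2 J = 17.57 kJ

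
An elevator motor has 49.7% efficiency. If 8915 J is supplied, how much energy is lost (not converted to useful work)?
W_lost = W_in(1 − η) = 8915·(1 − 0.497) = 4484 J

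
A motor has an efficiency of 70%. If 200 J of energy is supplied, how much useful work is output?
W_out = η·W_in = 0.7·200 = 140.0 J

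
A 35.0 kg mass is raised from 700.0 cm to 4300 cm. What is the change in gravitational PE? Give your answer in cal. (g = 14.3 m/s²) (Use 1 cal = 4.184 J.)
Convert to SI: m = 35.0 kg, Δh = 36.0 m
ΔPE = mgΔh = (35.0)(14.3)(36.0) = 18018.0 J = 4306 cal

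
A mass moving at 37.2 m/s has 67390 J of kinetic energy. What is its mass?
m = 2·KE/v² = 2·67390/(37.2)² = 97.4 kg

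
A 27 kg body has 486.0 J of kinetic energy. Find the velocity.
v = √(2·KE/m) = √(2·486.0/27) = 6.0 m/s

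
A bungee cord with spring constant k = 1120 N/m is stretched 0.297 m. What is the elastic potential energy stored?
PE = ½kx² = ½(1120)(0.297)² = 49.4 J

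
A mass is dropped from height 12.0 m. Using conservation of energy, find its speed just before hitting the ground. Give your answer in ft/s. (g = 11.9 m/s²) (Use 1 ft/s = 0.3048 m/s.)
mgh = ½mv² ⇒ v = √(2gh) = √(2·11.9·12.0) = 16.8997 m/s = 55.45 ft/s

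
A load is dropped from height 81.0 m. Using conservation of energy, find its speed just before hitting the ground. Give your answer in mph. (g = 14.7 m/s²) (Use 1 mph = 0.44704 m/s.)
mgh = ½mv² ⇒ v = √(2gh) = √(2·14.7·81.0) = 48.7996 m/s = 109.2 mph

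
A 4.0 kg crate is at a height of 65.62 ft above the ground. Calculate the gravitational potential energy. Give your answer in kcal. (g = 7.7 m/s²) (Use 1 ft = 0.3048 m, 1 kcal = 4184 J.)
Convert to SI: m = 4.0 kg, h = 20.001 m
PE = mgh = (4.0)(7.7)(20.001) = 616.03 J = 0.1472 kcal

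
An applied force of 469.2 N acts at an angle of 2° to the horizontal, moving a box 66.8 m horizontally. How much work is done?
W = F·d·cosθ = (469.2)(66.8)cos(2°) = 31320 J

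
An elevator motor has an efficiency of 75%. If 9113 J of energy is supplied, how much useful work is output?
W_out = η·W_in = 0.75·9113 = 6834.75 J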